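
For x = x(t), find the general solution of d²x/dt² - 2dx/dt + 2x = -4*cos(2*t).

Characteristic equation r² - 2r + 2 = 0 has discriminant (-2)² - 4·(2) = -4 < 0, so r = 1 ± i.
Hence x_h = C1*cos(t)*exp(t) + C2*exp(t)*sin(t).
Try x_p = A*cos(2*t) + B*sin(2*t). Substituting and equating the coefficients of cos(2t) and sin(2t) gives A = 2/5, B = 4/5, so x_p = 2*cos(2*t)/5 + 4*sin(2*t)/5.

x = 2*cos(2*t)/5 + 4*sin(2*t)/5 + C1*cos(t)*exp(t) + C2*exp(t)*sin(t)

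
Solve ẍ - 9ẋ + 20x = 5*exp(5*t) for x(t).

x = C1*exp(4*t) + C2*exp(5*t) + 5*t*exp(5*t)

Characteristic equation r² - 9r + 20 = 0 factors as (r - 4)(r - 5) = 0, so r = 4, 5.
Hence x_h = C1*exp(4*t) + C2*exp(5*t).
Since exp(5*t) solves the homogeneous equation (r = 5 is a root of multiplicity 1), multiply the trial by t. Try x_p = A*t*exp(5*t). Substituting into the equation and dividing by exp(5*t) gives A = 5, so x_p = 5*t*exp(5*t).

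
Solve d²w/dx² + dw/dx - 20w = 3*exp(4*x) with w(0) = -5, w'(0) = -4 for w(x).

w = -88*exp(4*x)/27 - 47*exp(-5*x)/27 + x*exp(4*x)/3

Characteristic equation r² + r - 20 = 0 factors as (r + 5)(r - 4) = 0, so r = -5, 4.
Hence w_h = C1*exp(-5*x) + C2*exp(4*x).
Since exp(4*x) solves the homogeneous equation (r = 4 is a root of multiplicity 1), multiply the trial by x. Try w_p = A*x*exp(4*x). Substituting into the equation and dividing by exp(4*x) gives A = 1/3, so w_p = x*exp(4*x)/3.
General solution: w = C1*exp(-5*x) + C2*exp(4*x) + x*exp(4*x)/3.
Apply the initial conditions: w(0) = C1 + C2 = -5 and w'(0) = 1/3 - 5*C1 + 4*C2 = -4. Solving gives C1 = -47/27, C2 = -88/27.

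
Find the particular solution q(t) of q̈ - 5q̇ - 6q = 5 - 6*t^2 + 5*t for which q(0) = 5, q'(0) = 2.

Characteristic equation r² - 5r - 6 = 0 factors as (r + 1)(r - 6) = 0, so r = -1, 6.
Hence q_h = C1*exp(-t) + C2*exp(6*t).
For the particular solution try q_p = A0 + A1*t + A2*t^2. Substituting and matching coefficients of each power of t gives A0 = 19/12, A1 = -5/2, A2 = 1, so q_p = 19/12 + t^2 - 5*t/2.
General solution: q = 19/12 + t^2 - 5*t/2 + C1*exp(-t) + C2*exp(6*t).
Apply the initial conditions: q(0) = 19/12 + C1 + C2 = 5 and q'(0) = -5/2 - C1 + 6*C2 = 2. Solving gives C1 = 16/7, C2 = 95/84.

q = 19/12 + t**2 - 5*t/2 + 16*exp(-t)/7 + 95*exp(6*t)/84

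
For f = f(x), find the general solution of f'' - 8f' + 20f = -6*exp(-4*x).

f = -3*exp(-4*x)/34 + C1*cos(2*x)*exp(4*x) + C2*exp(4*x)*sin(2*x)

Characteristic equation r² - 8r + 20 = 0 has discriminant (-8)² - 4·(20) = -16 < 0, so r = 4 ± 2i.
Hence f_h = C1*cos(2*x)*exp(4*x) + C2*exp(4*x)*sin(2*x).
Try f_p = A*exp(-4*x). Substituting into the equation and dividing by exp(-4*x) gives A = -3/34, so f_p = -3*exp(-4*x)/34.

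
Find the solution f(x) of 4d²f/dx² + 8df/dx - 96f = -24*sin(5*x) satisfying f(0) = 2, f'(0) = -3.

Divide through by 4: f'' + 2f' - 24f = -6*sin(5*x).
Characteristic equation r² + 2r - 24 = 0 factors as (r + 6)(r - 4) = 0, so r = -6, 4.
Hence f_h = C1*exp(-6*x) + C2*exp(4*x).
Try f_p = A*cos(5*x) + B*sin(5*x). Substituting and equating the coefficients of cos(5x) and sin(5x) gives A = 60/2501, B = 294/2501, so f_p = 60*cos(5*x)/2501 + 294*sin(5*x)/2501.
General solution: f = 60*cos(5*x)/2501 + 294*sin(5*x)/2501 + C1*exp(-6*x) + C2*exp(4*x).
Apply the initial conditions: f(0) = 60/2501 + C1 + C2 = 2 and f'(0) = 1470/2501 - 6*C1 + 4*C2 = -3. Solving gives C1 = 701/610, C2 = 339/410.

f = 60*cos(5*x)/2501 + 294*sin(5*x)/2501 + 339*exp(4*x)/410 + 701*exp(-6*x)/610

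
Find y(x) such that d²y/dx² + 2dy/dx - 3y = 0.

Characteristic equation r² + 2r - 3 = 0 factors as (r + 3)(r - 1) = 0, so r = -3, 1.
Hence y_h = C1*exp(-3*x) + C2*exp(x).

y = C1*exp(-3*x) + C2*exp(x)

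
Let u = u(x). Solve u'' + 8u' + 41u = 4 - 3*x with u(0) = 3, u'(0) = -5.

u = 188/1681 - 3*x/41 + 4855*cos(5*x)*exp(-4*x)/1681 + 11138*exp(-4*x)*sin(5*x)/8405

Characteristic equation r² + 8r + 41 = 0 has discriminant (8)² - 4·(41) = -100 < 0, so r = -4 ± 5i.
Hence u_h = C1*cos(5*x)*exp(-4*x) + C2*exp(-4*x)*sin(5*x).
For the particular solution try u_p = A0 + A1*x. Substituting and matching coefficients of each power of x gives A0 = 188/1681, A1 = -3/41, so u_p = 188/1681 - 3*x/41.
General solution: u = 188/1681 - 3*x/41 + C1*cos(5*x)*exp(-4*x) + C2*exp(-4*x)*sin(5*x).
Apply the initial conditions: u(0) = 188/1681 + C1 = 3 and u'(0) = -3/41 - 4*C1 + 5*C2 = -5. Solving gives C1 = 4855/1681, C2 = 11138/8405.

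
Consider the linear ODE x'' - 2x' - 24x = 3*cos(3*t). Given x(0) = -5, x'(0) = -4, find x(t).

x = -319*exp(-4*t)/125 - 59*exp(6*t)/25 - 11*cos(3*t)/125 - 2*sin(3*t)/125

Characteristic equation r² - 2r - 24 = 0 factors as (r - 6)(r + 4) = 0, so r = 6, -4.
Hence x_h = C1*exp(6*t) + C2*exp(-4*t).
Try x_p = A*cos(3*t) + B*sin(3*t). Substituting and equating the coefficients of cos(3t) and sin(3t) gives A = -11/125, B = -2/125, so x_p = -11*cos(3*t)/125 - 2*sin(3*t)/125.
General solution: x = -11*cos(3*t)/125 - 2*sin(3*t)/125 + C1*exp(6*t) + C2*exp(-4*t).
Apply the initial conditions: x(0) = -11/125 + C1 + C2 = -5 and x'(0) = -6/125 - 4*C2 + 6*C1 = -4. Solving gives C1 = -59/25, C2 = -319/125.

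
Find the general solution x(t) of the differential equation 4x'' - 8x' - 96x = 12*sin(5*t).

Divide through by 4: x'' - 2x' - 24x = 3*sin(5*t).
Characteristic equation r² - 2r - 24 = 0 factors as (r + 4)(r - 6) = 0, so r = -4, 6.
Hence x_h = C1*exp(-4*t) + C2*exp(6*t).
Try x_p = A*cos(5*t) + B*sin(5*t). Substituting and equating the coefficients of cos(5t) and sin(5t) gives A = 30/2501, B = -147/2501, so x_p = -147*sin(5*t)/2501 + 30*cos(5*t)/2501.

x = -147*sin(5*t)/2501 + 30*cos(5*t)/2501 + C1*exp(-4*t) + C2*exp(6*t)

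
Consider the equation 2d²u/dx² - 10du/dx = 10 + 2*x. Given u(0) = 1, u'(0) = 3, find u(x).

u = 24/125 - 26*x/25 - x**2/10 + 101*exp(5*x)/125

Divide through by 2: u'' - 5u' = 5 + x.
Characteristic equation r² - 5r = 0 factors as (r - 5)r = 0, so r = 5, 0.
Hence u_h = C1*exp(5*x) + C2.
Since 0 is a characteristic root (multiplicity 1), multiply the polynomial trial by x: try u_p = x*(A0 + A1*x). Substituting and matching coefficients of each power of x gives A0 = -26/25, A1 = -1/10, so u_p = -26*x/25 - x^2/10.
General solution: u = C2 - 26*x/25 - x^2/10 + C1*exp(5*x).
Apply the initial conditions: u(0) = C1 + C2 = 1 and u'(0) = -26/25 + 5*C1 = 3. Solving gives C1 = 101/125, C2 = 24/125.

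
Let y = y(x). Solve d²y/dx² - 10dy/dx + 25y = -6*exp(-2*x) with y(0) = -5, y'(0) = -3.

y = -239*exp(5*x)/49 - 6*exp(-2*x)/49 + 148*x*exp(5*x)/7

Characteristic equation r² - 10r + 25 = 0 has discriminant (-10)² - 4·(25) = 0, so r = 5 is a repeated root.
Hence y_h = (C1 + C2*x)*exp(5*x).
Try y_p = A*exp(-2*x). Substituting into the equation and dividing by exp(-2*x) gives A = -6/49, so y_p = -6*exp(-2*x)/49.
General solution: y = -6*exp(-2*x)/49 + C1*exp(5*x) + C2*x*exp(5*x).
Apply the initial conditions: y(0) = -6/49 + C1 = -5 and y'(0) = 12/49 + C2 + 5*C1 = -3. Solving gives C1 = -239/49, C2 = 148/7.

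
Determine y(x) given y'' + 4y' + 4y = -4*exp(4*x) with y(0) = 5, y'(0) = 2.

Characteristic equation r² + 4r + 4 = 0 has discriminant (4)² - 4·(4) = 0, so r = -2 is a repeated root.
Hence y_h = (C1 + C2*x)*exp(-2*x).
Try y_p = A*exp(4*x). Substituting into the equation and dividing by exp(4*x) gives A = -1/9, so y_p = -exp(4*x)/9.
General solution: y = -exp(4*x)/9 + C1*exp(-2*x) + C2*x*exp(-2*x).
Apply the initial conditions: y(0) = -1/9 + C1 = 5 and y'(0) = -4/9 + C2 - 2*C1 = 2. Solving gives C1 = 46/9, C2 = 38/3.

y = -exp(4*x)/9 + 46*exp(-2*x)/9 + 38*x*exp(-2*x)/3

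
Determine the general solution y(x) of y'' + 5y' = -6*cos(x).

Characteristic equation r² + 5r = 0 factors as (r + 5)r = 0, so r = -5, 0.
Hence y_h = C1*exp(-5*x) + C2.
Try y_p = A*cos(x) + B*sin(x). Substituting and equating the coefficients of cos(x) and sin(x) gives A = 3/13, B = -15/13, so y_p = -15*sin(x)/13 + 3*cos(x)/13.

y = C2 - 15*sin(x)/13 + 3*cos(x)/13 + C1*exp(-5*x)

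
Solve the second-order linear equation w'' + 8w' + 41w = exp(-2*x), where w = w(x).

Characteristic equation r² + 8r + 41 = 0 has discriminant (8)² - 4·(41) = -100 < 0, so r = -4 ± 5i.
Hence w_h = C1*cos(5*x)*exp(-4*x) + C2*exp(-4*x)*sin(5*x).
Try w_p = A*exp(-2*x). Substituting into the equation and dividing by exp(-2*x) gives A = 1/29, so w_p = exp(-2*x)/29.

w = exp(-2*x)/29 + C1*cos(5*x)*exp(-4*x) + C2*exp(-4*x)*sin(5*x)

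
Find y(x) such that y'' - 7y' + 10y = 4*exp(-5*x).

y = 2*exp(-5*x)/35 + C1*exp(2*x) + C2*exp(5*x)

Characteristic equation r² - 7r + 10 = 0 factors as (r - 2)(r - 5) = 0, so r = 2, 5.
Hence y_h = C1*exp(2*x) + C2*exp(5*x).
Try y_p = A*exp(-5*x). Substituting into the equation and dividing by exp(-5*x) gives A = 2/35, so y_p = 2*exp(-5*x)/35.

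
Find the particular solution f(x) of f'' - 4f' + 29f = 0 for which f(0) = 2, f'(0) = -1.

f = -exp(2*x)*sin(5*x) + 2*cos(5*x)*exp(2*x)

Characteristic equation r² - 4r + 29 = 0 has discriminant (-4)² - 4·(29) = -100 < 0, so r = 2 ± 5i.
Hence f_h = C1*cos(5*x)*exp(2*x) + C2*exp(2*x)*sin(5*x).
Apply the initial conditions: f(0) = C1 = 2 and f'(0) = 2*C1 + 5*C2 = -1. Solving gives C1 = 2, C2 = -1.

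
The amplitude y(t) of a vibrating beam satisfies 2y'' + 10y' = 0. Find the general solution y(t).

y = C2 + C1*exp(-5*t)

Divide through by 2: y'' + 5y' = 0.
Characteristic equation r² + 5r = 0 factors as (r + 5)r = 0, so r = -5, 0.
Hence y_h = C1*exp(-5*t) + C2.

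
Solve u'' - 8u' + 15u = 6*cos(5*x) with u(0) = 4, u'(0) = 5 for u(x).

u = -16*exp(5*x)/5 - 12*sin(5*x)/85 - 3*cos(5*x)/85 + 123*exp(3*x)/17

Characteristic equation r² - 8r + 15 = 0 factors as (r - 5)(r - 3) = 0, so r = 5, 3.
Hence u_h = C1*exp(5*x) + C2*exp(3*x).
Try u_p = A*cos(5*x) + B*sin(5*x). Substituting and equating the coefficients of cos(5x) and sin(5x) gives A = -3/85, B = -12/85, so u_p = -12*sin(5*x)/85 - 3*cos(5*x)/85.
General solution: u = -12*sin(5*x)/85 - 3*cos(5*x)/85 + C1*exp(5*x) + C2*exp(3*x).
Apply the initial conditions: u(0) = -3/85 + C1 + C2 = 4 and u'(0) = -12/17 + 3*C2 + 5*C1 = 5. Solving gives C1 = -16/5, C2 = 123/17.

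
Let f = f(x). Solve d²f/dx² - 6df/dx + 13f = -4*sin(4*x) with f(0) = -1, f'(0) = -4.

Characteristic equation r² - 6r + 13 = 0 has discriminant (-6)² - 4·(13) = -16 < 0, so r = 3 ± 2i.
Hence f_h = C1*cos(2*x)*exp(3*x) + C2*exp(3*x)*sin(2*x).
Try f_p = A*cos(4*x) + B*sin(4*x). Substituting and equating the coefficients of cos(4x) and sin(4x) gives A = -32/195, B = 4/195, so f_p = -32*cos(4*x)/195 + 4*sin(4*x)/195.
General solution: f = -32*cos(4*x)/195 + 4*sin(4*x)/195 + C1*cos(2*x)*exp(3*x) + C2*exp(3*x)*sin(2*x).
Apply the initial conditions: f(0) = -32/195 + C1 = -1 and f'(0) = 16/195 + 2*C2 + 3*C1 = -4. Solving gives C1 = -163/195, C2 = -307/390.

f = -32*cos(4*x)/195 + 4*sin(4*x)/195 - 307*exp(3*x)*sin(2*x)/390 - 163*cos(2*x)*exp(3*x)/195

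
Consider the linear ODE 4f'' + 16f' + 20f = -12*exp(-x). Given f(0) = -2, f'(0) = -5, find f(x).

f = -3*exp(-x)/2 - 15*exp(-2*x)*sin(x)/2 - cos(x)*exp(-2*x)/2

Divide through by 4: f'' + 4f' + 5f = -3*exp(-x).
Characteristic equation r² + 4r + 5 = 0 has discriminant (4)² - 4·(5) = -4 < 0, so r = -2 ± i.
Hence f_h = C1*cos(x)*exp(-2*x) + C2*exp(-2*x)*sin(x).
Try f_p = A*exp(-x). Substituting into the equation and dividing by exp(-x) gives A = -3/2, so f_p = -3*exp(-x)/2.
General solution: f = -3*exp(-x)/2 + C1*cos(x)*exp(-2*x) + C2*exp(-2*x)*sin(x).
Apply the initial conditions: f(0) = -3/2 + C1 = -2 and f'(0) = 3/2 + C2 - 2*C1 = -5. Solving gives C1 = -1/2, C2 = -15/2.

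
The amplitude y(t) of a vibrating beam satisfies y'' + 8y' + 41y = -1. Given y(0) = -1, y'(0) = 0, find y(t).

y = -1/41 - 40*cos(5*t)*exp(-4*t)/41 - 32*exp(-4*t)*sin(5*t)/41

Characteristic equation r² + 8r + 41 = 0 has discriminant (8)² - 4·(41) = -100 < 0, so r = -4 ± 5i.
Hence y_h = C1*cos(5*t)*exp(-4*t) + C2*exp(-4*t)*sin(5*t).
For the particular solution try y_p = A0. Substituting and matching coefficients of each power of t gives A0 = -1/41, so y_p = -1/41.
General solution: y = -1/41 + C1*cos(5*t)*exp(-4*t) + C2*exp(-4*t)*sin(5*t).
Apply the initial conditions: y(0) = -1/41 + C1 = -1 and y'(0) = -4*C1 + 5*C2 = 0. Solving gives C1 = -40/41, C2 = -32/41.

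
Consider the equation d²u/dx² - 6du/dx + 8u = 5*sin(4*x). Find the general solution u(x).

u = -sin(4*x)/16 + 3*cos(4*x)/16 + C1*exp(4*x) + C2*exp(2*x)

Characteristic equation r² - 6r + 8 = 0 factors as (r - 4)(r - 2) = 0, so r = 4, 2.
Hence u_h = C1*exp(4*x) + C2*exp(2*x).
Try u_p = A*cos(4*x) + B*sin(4*x). Substituting and equating the coefficients of cos(4x) and sin(4x) gives A = 3/16, B = -1/16, so u_p = -sin(4*x)/16 + 3*cos(4*x)/16.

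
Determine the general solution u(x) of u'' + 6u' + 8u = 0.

Characteristic equation r² + 6r + 8 = 0 factors as (r + 2)(r + 4) = 0, so r = -2, -4.
Hence u_h = C1*exp(-2*x) + C2*exp(-4*x).

u = C1*exp(-2*x) + C2*exp(-4*x)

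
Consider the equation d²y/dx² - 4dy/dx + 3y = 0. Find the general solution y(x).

Characteristic equation r² - 4r + 3 = 0 factors as (r - 1)(r - 3) = 0, so r = 1, 3.
Hence y_h = C1*exp(x) + C2*exp(3*x).

y = C1*exp(x) + C2*exp(3*x)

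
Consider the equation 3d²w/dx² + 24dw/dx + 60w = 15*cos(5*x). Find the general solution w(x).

Divide through by 3: w'' + 8w' + 20w = 5*cos(5*x).
Characteristic equation r² + 8r + 20 = 0 has discriminant (8)² - 4·(20) = -16 < 0, so r = -4 ± 2i.
Hence w_h = C1*cos(2*x)*exp(-4*x) + C2*exp(-4*x)*sin(2*x).
Try w_p = A*cos(5*x) + B*sin(5*x). Substituting and equating the coefficients of cos(5x) and sin(5x) gives A = -1/65, B = 8/65, so w_p = -cos(5*x)/65 + 8*sin(5*x)/65.

w = -cos(5*x)/65 + 8*sin(5*x)/65 + C1*cos(2*x)*exp(-4*x) + C2*exp(-4*x)*sin(2*x)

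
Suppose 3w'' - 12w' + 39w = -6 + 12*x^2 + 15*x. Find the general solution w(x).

Divide through by 3: w'' - 4w' + 13w = -2 + 4*x^2 + 5*x.
Characteristic equation r² - 4r + 13 = 0 has discriminant (-4)² - 4·(13) = -36 < 0, so r = 2 ± 3i.
Hence w_h = C1*cos(3*x)*exp(2*x) + C2*exp(2*x)*sin(3*x).
For the particular solution try w_p = A0 + A1*x + A2*x^2. Substituting and matching coefficients of each power of x gives A0 = -54/2197, A1 = 97/169, A2 = 4/13, so w_p = -54/2197 + 4*x^2/13 + 97*x/169.

w = -54/2197 + 4*x**2/13 + 97*x/169 + C1*cos(3*x)*exp(2*x) + C2*exp(2*x)*sin(3*x)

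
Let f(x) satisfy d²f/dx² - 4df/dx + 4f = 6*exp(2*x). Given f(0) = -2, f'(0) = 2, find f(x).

f = -2*exp(2*x) + 3*x**2*exp(2*x) + 6*x*exp(2*x)

Characteristic equation r² - 4r + 4 = 0 has discriminant (-4)² - 4·(4) = 0, so r = 2 is a repeated root.
Hence f_h = (C1 + C2*x)*exp(2*x).
Since exp(2*x) solves the homogeneous equation (r = 2 is a root of multiplicity 2), multiply the trial by x^2. Try f_p = A*x^2*exp(2*x). Substituting into the equation and dividing by exp(2*x) gives A = 3, so f_p = 3*x^2*exp(2*x).
General solution: f = C1*exp(2*x) + 3*x^2*exp(2*x) + C2*x*exp(2*x).
Apply the initial conditions: f(0) = C1 = -2 and f'(0) = C2 + 2*C1 = 2. Solving gives C1 = -2, C2 = 6.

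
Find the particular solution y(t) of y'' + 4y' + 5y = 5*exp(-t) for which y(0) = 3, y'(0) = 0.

y = 5*exp(-t)/2 + cos(t)*exp(-2*t)/2 + 7*exp(-2*t)*sin(t)/2

Characteristic equation r² + 4r + 5 = 0 has discriminant (4)² - 4·(5) = -4 < 0, so r = -2 ± i.
Hence y_h = C1*cos(t)*exp(-2*t) + C2*exp(-2*t)*sin(t).
Try y_p = A*exp(-t). Substituting into the equation and dividing by exp(-t) gives A = 5/2, so y_p = 5*exp(-t)/2.
General solution: y = 5*exp(-t)/2 + C1*cos(t)*exp(-2*t) + C2*exp(-2*t)*sin(t).
Apply the initial conditions: y(0) = 5/2 + C1 = 3 and y'(0) = -5/2 + C2 - 2*C1 = 0. Solving gives C1 = 1/2, C2 = 7/2.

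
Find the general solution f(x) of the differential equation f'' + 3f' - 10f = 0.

Characteristic equation r² + 3r - 10 = 0 factors as (r - 2)(r + 5) = 0, so r = 2, -5.
Hence f_h = C1*exp(2*x) + C2*exp(-5*x).

f = C1*exp(2*x) + C2*exp(-5*x)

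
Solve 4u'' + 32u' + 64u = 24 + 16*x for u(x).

u = 1/4 + x/4 + C1*exp(-4*x) + C2*x*exp(-4*x)

Divide through by 4: u'' + 8u' + 16u = 6 + 4*x.
Characteristic equation r² + 8r + 16 = 0 has discriminant (8)² - 4·(16) = 0, so r = -4 is a repeated root.
Hence u_h = (C1 + C2*x)*exp(-4*x).
For the particular solution try u_p = A0 + A1*x. Substituting and matching coefficients of each power of x gives A0 = 1/4, A1 = 1/4, so u_p = 1/4 + x/4.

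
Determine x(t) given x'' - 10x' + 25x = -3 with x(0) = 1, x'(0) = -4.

x = -3/25 + 28*exp(5*t)/25 - 48*t*exp(5*t)/5

Characteristic equation r² - 10r + 25 = 0 has discriminant (-10)² - 4·(25) = 0, so r = 5 is a repeated root.
Hence x_h = (C1 + C2*t)*exp(5*t).
For the particular solution try x_p = A0. Substituting and matching coefficients of each power of t gives A0 = -3/25, so x_p = -3/25.
General solution: x = -3/25 + C1*exp(5*t) + C2*t*exp(5*t).
Apply the initial conditions: x(0) = -3/25 + C1 = 1 and x'(0) = C2 + 5*C1 = -4. Solving gives C1 = 28/25, C2 = -48/5.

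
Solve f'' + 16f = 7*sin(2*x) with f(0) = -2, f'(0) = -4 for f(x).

Characteristic equation r² + 16 = 0 has discriminant (0)² - 4·(16) = -64 < 0, so r = ± 4i.
Hence f_h = C1*cos(4*x) + C2*sin(4*x).
Try f_p = A*cos(2*x) + B*sin(2*x). Substituting and equating the coefficients of cos(2x) and sin(2x) gives A = 0, B = 7/12, so f_p = 7*sin(2*x)/12.
General solution: f = 7*sin(2*x)/12 + C1*cos(4*x) + C2*sin(4*x).
Apply the initial conditions: f(0) = C1 = -2 and f'(0) = 7/6 + 4*C2 = -4. Solving gives C1 = -2, C2 = -31/24.

f = -2*cos(4*x) - 31*sin(4*x)/24 + 7*sin(2*x)/12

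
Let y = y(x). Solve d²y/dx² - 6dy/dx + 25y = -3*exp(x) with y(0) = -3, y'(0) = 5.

Characteristic equation r² - 6r + 25 = 0 has discriminant (-6)² - 4·(25) = -64 < 0, so r = 3 ± 4i.
Hence y_h = C1*cos(4*x)*exp(3*x) + C2*exp(3*x)*sin(4*x).
Try y_p = A*exp(x). Substituting into the equation and dividing by exp(x) gives A = -3/20, so y_p = -3*exp(x)/20.
General solution: y = -3*exp(x)/20 + C1*cos(4*x)*exp(3*x) + C2*exp(3*x)*sin(4*x).
Apply the initial conditions: y(0) = -3/20 + C1 = -3 and y'(0) = -3/20 + 3*C1 + 4*C2 = 5. Solving gives C1 = -57/20, C2 = 137/40.

y = -3*exp(x)/20 - 57*cos(4*x)*exp(3*x)/20 + 137*exp(3*x)*sin(4*x)/40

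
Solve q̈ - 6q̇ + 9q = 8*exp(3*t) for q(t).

Characteristic equation r² - 6r + 9 = 0 has discriminant (-6)² - 4·(9) = 0, so r = 3 is a repeated root.
Hence q_h = (C1 + C2*t)*exp(3*t).
Since exp(3*t) solves the homogeneous equation (r = 3 is a root of multiplicity 2), multiply the trial by t^2. Try q_p = A*t^2*exp(3*t). Substituting into the equation and dividing by exp(3*t) gives A = 4, so q_p = 4*t^2*exp(3*t).

q = C1*exp(3*t) + 4*t**2*exp(3*t) + C2*t*exp(3*t)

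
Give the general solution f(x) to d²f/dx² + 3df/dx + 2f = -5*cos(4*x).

Characteristic equation r² + 3r + 2 = 0 factors as (r + 2)(r + 1) = 0, so r = -2, -1.
Hence f_h = C1*exp(-2*x) + C2*exp(-x).
Try f_p = A*cos(4*x) + B*sin(4*x). Substituting and equating the coefficients of cos(4x) and sin(4x) gives A = 7/34, B = -3/17, so f_p = -3*sin(4*x)/17 + 7*cos(4*x)/34.

f = -3*sin(4*x)/17 + 7*cos(4*x)/34 + C1*exp(-2*x) + C2*exp(-x)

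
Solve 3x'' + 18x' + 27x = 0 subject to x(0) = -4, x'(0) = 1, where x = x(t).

Divide through by 3: x'' + 6x' + 9x = 0.
Characteristic equation r² + 6r + 9 = 0 has discriminant (6)² - 4·(9) = 0, so r = -3 is a repeated root.
Hence x_h = (C1 + C2*t)*exp(-3*t).
Apply the initial conditions: x(0) = C1 = -4 and x'(0) = C2 - 3*C1 = 1. Solving gives C1 = -4, C2 = -11.

x = -4*exp(-3*t) - 11*t*exp(-3*t)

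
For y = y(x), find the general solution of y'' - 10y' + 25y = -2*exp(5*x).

Characteristic equation r² - 10r + 25 = 0 has discriminant (-10)² - 4·(25) = 0, so r = 5 is a repeated root.
Hence y_h = (C1 + C2*x)*exp(5*x).
Since exp(5*x) solves the homogeneous equation (r = 5 is a root of multiplicity 2), multiply the trial by x^2. Try y_p = A*x^2*exp(5*x). Substituting into the equation and dividing by exp(5*x) gives A = -1, so y_p = -x^2*exp(5*x).

y = C1*exp(5*x) - x**2*exp(5*x) + C2*x*exp(5*x)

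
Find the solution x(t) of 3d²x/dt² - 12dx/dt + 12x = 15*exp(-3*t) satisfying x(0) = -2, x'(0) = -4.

x = -11*exp(2*t)/5 + exp(-3*t)/5 + t*exp(2*t)

Divide through by 3: x'' - 4x' + 4x = 5*exp(-3*t).
Characteristic equation r² - 4r + 4 = 0 has discriminant (-4)² - 4·(4) = 0, so r = 2 is a repeated root.
Hence x_h = (C1 + C2*t)*exp(2*t).
Try x_p = A*exp(-3*t). Substituting into the equation and dividing by exp(-3*t) gives A = 1/5, so x_p = exp(-3*t)/5.
General solution: x = exp(-3*t)/5 + C1*exp(2*t) + C2*t*exp(2*t).
Apply the initial conditions: x(0) = 1/5 + C1 = -2 and x'(0) = -3/5 + C2 + 2*C1 = -4. Solving gives C1 = -11/5, C2 = 1.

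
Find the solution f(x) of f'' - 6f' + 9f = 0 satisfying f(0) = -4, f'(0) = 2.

f = -4*exp(3*x) + 14*x*exp(3*x)

Characteristic equation r² - 6r + 9 = 0 has discriminant (-6)² - 4·(9) = 0, so r = 3 is a repeated root.
Hence f_h = (C1 + C2*x)*exp(3*x).
Apply the initial conditions: f(0) = C1 = -4 and f'(0) = C2 + 3*C1 = 2. Solving gives C1 = -4, C2 = 14.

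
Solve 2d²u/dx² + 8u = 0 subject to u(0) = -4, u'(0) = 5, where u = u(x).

u = -4*cos(2*x) + 5*sin(2*x)/2

Divide through by 2: u'' + 4u = 0.
Characteristic equation r² + 4 = 0 has discriminant (0)² - 4·(4) = -16 < 0, so r = ± 2i.
Hence u_h = C1*cos(2*x) + C2*sin(2*x).
Apply the initial conditions: u(0) = C1 = -4 and u'(0) = 2*C2 = 5. Solving gives C1 = -4, C2 = 5/2.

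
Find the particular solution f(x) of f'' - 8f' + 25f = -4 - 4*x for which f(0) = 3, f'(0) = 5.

f = -132/625 - 4*x/25 - 1601*exp(4*x)*sin(3*x)/625 + 2007*cos(3*x)*exp(4*x)/625

Characteristic equation r² - 8r + 25 = 0 has discriminant (-8)² - 4·(25) = -36 < 0, so r = 4 ± 3i.
Hence f_h = C1*cos(3*x)*exp(4*x) + C2*exp(4*x)*sin(3*x).
For the particular solution try f_p = A0 + A1*x. Substituting and matching coefficients of each power of x gives A0 = -132/625, A1 = -4/25, so f_p = -132/625 - 4*x/25.
General solution: f = -132/625 - 4*x/25 + C1*cos(3*x)*exp(4*x) + C2*exp(4*x)*sin(3*x).
Apply the initial conditions: f(0) = -132/625 + C1 = 3 and f'(0) = -4/25 + 3*C2 + 4*C1 = 5. Solving gives C1 = 2007/625, C2 = -1601/625.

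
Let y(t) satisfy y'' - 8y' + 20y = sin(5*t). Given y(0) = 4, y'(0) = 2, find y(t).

y = -sin(5*t)/325 + 8*cos(5*t)/325 - 4513*exp(4*t)*sin(2*t)/650 + 1292*cos(2*t)*exp(4*t)/325

Characteristic equation r² - 8r + 20 = 0 has discriminant (-8)² - 4·(20) = -16 < 0, so r = 4 ± 2i.
Hence y_h = C1*cos(2*t)*exp(4*t) + C2*exp(4*t)*sin(2*t).
Try y_p = A*cos(5*t) + B*sin(5*t). Substituting and equating the coefficients of cos(5t) and sin(5t) gives A = 8/325, B = -1/325, so y_p = -sin(5*t)/325 + 8*cos(5*t)/325.
General solution: y = -sin(5*t)/325 + 8*cos(5*t)/325 + C1*cos(2*t)*exp(4*t) + C2*exp(4*t)*sin(2*t).
Apply the initial conditions: y(0) = 8/325 + C1 = 4 and y'(0) = -1/65 + 2*C2 + 4*C1 = 2. Solving gives C1 = 1292/325, C2 = -4513/650.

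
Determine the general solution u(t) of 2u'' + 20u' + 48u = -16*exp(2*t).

Divide through by 2: u'' + 10u' + 24u = -8*exp(2*t).
Characteristic equation r² + 10r + 24 = 0 factors as (r + 6)(r + 4) = 0, so r = -6, -4.
Hence u_h = C1*exp(-6*t) + C2*exp(-4*t).
Try u_p = A*exp(2*t). Substituting into the equation and dividing by exp(2*t) gives A = -1/6, so u_p = -exp(2*t)/6.

u = -exp(2*t)/6 + C1*exp(-6*t) + C2*exp(-4*t)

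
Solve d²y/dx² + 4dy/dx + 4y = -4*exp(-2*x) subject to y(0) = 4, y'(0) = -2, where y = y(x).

Characteristic equation r² + 4r + 4 = 0 has discriminant (4)² - 4·(4) = 0, so r = -2 is a repeated root.
Hence y_h = (C1 + C2*x)*exp(-2*x).
Since exp(-2*x) solves the homogeneous equation (r = -2 is a root of multiplicity 2), multiply the trial by x^2. Try y_p = A*x^2*exp(-2*x). Substituting into the equation and dividing by exp(-2*x) gives A = -2, so y_p = -2*x^2*exp(-2*x).
General solution: y = C1*exp(-2*x) - 2*x^2*exp(-2*x) + C2*x*exp(-2*x).
Apply the initial conditions: y(0) = C1 = 4 and y'(0) = C2 - 2*C1 = -2. Solving gives C1 = 4, C2 = 6.

y = 4*exp(-2*x) - 2*x**2*exp(-2*x) + 6*x*exp(-2*x)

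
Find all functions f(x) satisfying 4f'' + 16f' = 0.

Divide through by 4: f'' + 4f' = 0.
Characteristic equation r² + 4r = 0 factors as (r + 4)r = 0, so r = -4, 0.
Hence f_h = C1*exp(-4*x) + C2.

f = C2 + C1*exp(-4*x)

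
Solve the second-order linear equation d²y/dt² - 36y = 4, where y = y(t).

y = -1/9 + C1*exp(6*t) + C2*exp(-6*t)

Characteristic equation r² - 36 = 0 factors as (r - 6)(r + 6) = 0, so r = 6, -6.
Hence y_h = C1*exp(6*t) + C2*exp(-6*t).
For the particular solution try y_p = A0. Substituting and matching coefficients of each power of t gives A0 = -1/9, so y_p = -1/9.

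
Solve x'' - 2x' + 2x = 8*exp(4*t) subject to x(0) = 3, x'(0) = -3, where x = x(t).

Characteristic equation r² - 2r + 2 = 0 has discriminant (-2)² - 4·(2) = -4 < 0, so r = 1 ± i.
Hence x_h = C1*cos(t)*exp(t) + C2*exp(t)*sin(t).
Try x_p = A*exp(4*t). Substituting into the equation and dividing by exp(4*t) gives A = 4/5, so x_p = 4*exp(4*t)/5.
General solution: x = 4*exp(4*t)/5 + C1*cos(t)*exp(t) + C2*exp(t)*sin(t).
Apply the initial conditions: x(0) = 4/5 + C1 = 3 and x'(0) = 16/5 + C1 + C2 = -3. Solving gives C1 = 11/5, C2 = -42/5.

x = 4*exp(4*t)/5 - 42*exp(t)*sin(t)/5 + 11*cos(t)*exp(t)/5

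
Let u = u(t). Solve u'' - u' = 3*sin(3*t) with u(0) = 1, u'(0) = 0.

u = -3*sin(3*t)/10 + cos(3*t)/10 + 9*exp(t)/10

Characteristic equation r² - r = 0 factors as (r - 1)r = 0, so r = 1, 0.
Hence u_h = C1*exp(t) + C2.
Try u_p = A*cos(3*t) + B*sin(3*t). Substituting and equating the coefficients of cos(3t) and sin(3t) gives A = 1/10, B = -3/10, so u_p = -3*sin(3*t)/10 + cos(3*t)/10.
General solution: u = C2 - 3*sin(3*t)/10 + cos(3*t)/10 + C1*exp(t).
Apply the initial conditions: u(0) = 1/10 + C1 + C2 = 1 and u'(0) = -9/10 + C1 = 0. Solving gives C1 = 9/10, C2 = 0.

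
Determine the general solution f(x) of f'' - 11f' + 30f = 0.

Characteristic equation r² - 11r + 30 = 0 factors as (r - 5)(r - 6) = 0, so r = 5, 6.
Hence f_h = C1*exp(5*x) + C2*exp(6*x).

f = C1*exp(5*x) + C2*exp(6*x)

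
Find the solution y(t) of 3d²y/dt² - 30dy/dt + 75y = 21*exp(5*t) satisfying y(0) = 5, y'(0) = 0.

Divide through by 3: y'' - 10y' + 25y = 7*exp(5*t).
Characteristic equation r² - 10r + 25 = 0 has discriminant (-10)² - 4·(25) = 0, so r = 5 is a repeated root.
Hence y_h = (C1 + C2*t)*exp(5*t).
Since exp(5*t) solves the homogeneous equation (r = 5 is a root of multiplicity 2), multiply the trial by t^2. Try y_p = A*t^2*exp(5*t). Substituting into the equation and dividing by exp(5*t) gives A = 7/2, so y_p = 7*t^2*exp(5*t)/2.
General solution: y = C1*exp(5*t) + 7*t^2*exp(5*t)/2 + C2*t*exp(5*t).
Apply the initial conditions: y(0) = C1 = 5 and y'(0) = C2 + 5*C1 = 0. Solving gives C1 = 5, C2 = -25.

y = 5*exp(5*t) - 25*t*exp(5*t) + 7*t**2*exp(5*t)/2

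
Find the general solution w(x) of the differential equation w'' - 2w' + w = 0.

w = C1*exp(x) + C2*x*exp(x)

Characteristic equation r² - 2r + 1 = 0 has discriminant (-2)² - 4·(1) = 0, so r = 1 is a repeated root.
Hence w_h = (C1 + C2*x)*exp(x).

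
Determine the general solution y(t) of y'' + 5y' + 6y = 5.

y = 5/6 + C1*exp(-2*t) + C2*exp(-3*t)

Characteristic equation r² + 5r + 6 = 0 factors as (r + 2)(r + 3) = 0, so r = -2, -3.
Hence y_h = C1*exp(-2*t) + C2*exp(-3*t).
For the particular solution try y_p = A0. Substituting and matching coefficients of each power of t gives A0 = 5/6, so y_p = 5/6.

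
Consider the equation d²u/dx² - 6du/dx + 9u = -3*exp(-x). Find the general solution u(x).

u = -3*exp(-x)/16 + C1*exp(3*x) + C2*x*exp(3*x)

Characteristic equation r² - 6r + 9 = 0 has discriminant (-6)² - 4·(9) = 0, so r = 3 is a repeated root.
Hence u_h = (C1 + C2*x)*exp(3*x).
Try u_p = A*exp(-x). Substituting into the equation and dividing by exp(-x) gives A = -3/16, so u_p = -3*exp(-x)/16.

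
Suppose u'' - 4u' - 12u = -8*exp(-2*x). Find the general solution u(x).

Characteristic equation r² - 4r - 12 = 0 factors as (r + 2)(r - 6) = 0, so r = -2, 6.
Hence u_h = C1*exp(-2*x) + C2*exp(6*x).
Since exp(-2*x) solves the homogeneous equation (r = -2 is a root of multiplicity 1), multiply the trial by x. Try u_p = A*x*exp(-2*x). Substituting into the equation and dividing by exp(-2*x) gives A = 1, so u_p = x*exp(-2*x).

u = C1*exp(-2*x) + C2*exp(6*x) + x*exp(-2*x)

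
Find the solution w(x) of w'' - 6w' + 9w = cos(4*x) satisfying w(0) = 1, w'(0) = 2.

Characteristic equation r² - 6r + 9 = 0 has discriminant (-6)² - 4·(9) = 0, so r = 3 is a repeated root.
Hence w_h = (C1 + C2*x)*exp(3*x).
Try w_p = A*cos(4*x) + B*sin(4*x). Substituting and equating the coefficients of cos(4x) and sin(4x) gives A = -7/625, B = -24/625, so w_p = -24*sin(4*x)/625 - 7*cos(4*x)/625.
General solution: w = -24*sin(4*x)/625 - 7*cos(4*x)/625 + C1*exp(3*x) + C2*x*exp(3*x).
Apply the initial conditions: w(0) = -7/625 + C1 = 1 and w'(0) = -96/625 + C2 + 3*C1 = 2. Solving gives C1 = 632/625, C2 = -22/25.

w = -24*sin(4*x)/625 - 7*cos(4*x)/625 + 632*exp(3*x)/625 - 22*x*exp(3*x)/25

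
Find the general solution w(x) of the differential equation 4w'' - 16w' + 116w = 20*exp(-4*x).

w = 5*exp(-4*x)/61 + C1*cos(5*x)*exp(2*x) + C2*exp(2*x)*sin(5*x)

Divide through by 4: w'' - 4w' + 29w = 5*exp(-4*x).
Characteristic equation r² - 4r + 29 = 0 has discriminant (-4)² - 4·(29) = -100 < 0, so r = 2 ± 5i.
Hence w_h = C1*cos(5*x)*exp(2*x) + C2*exp(2*x)*sin(5*x).
Try w_p = A*exp(-4*x). Substituting into the equation and dividing by exp(-4*x) gives A = 5/61, so w_p = 5*exp(-4*x)/61.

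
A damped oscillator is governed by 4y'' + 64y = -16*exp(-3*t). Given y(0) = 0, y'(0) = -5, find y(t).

Divide through by 4: y'' + 16y = -4*exp(-3*t).
Characteristic equation r² + 16 = 0 has discriminant (0)² - 4·(16) = -64 < 0, so r = ± 4i.
Hence y_h = C1*cos(4*t) + C2*sin(4*t).
Try y_p = A*exp(-3*t). Substituting into the equation and dividing by exp(-3*t) gives A = -4/25, so y_p = -4*exp(-3*t)/25.
General solution: y = -4*exp(-3*t)/25 + C1*cos(4*t) + C2*sin(4*t).
Apply the initial conditions: y(0) = -4/25 + C1 = 0 and y'(0) = 12/25 + 4*C2 = -5. Solving gives C1 = 4/25, C2 = -137/100.

y = -137*sin(4*t)/100 - 4*exp(-3*t)/25 + 4*cos(4*t)/25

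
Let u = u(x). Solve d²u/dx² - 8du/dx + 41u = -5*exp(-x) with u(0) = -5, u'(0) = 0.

u = -exp(-x)/10 - 49*cos(5*x)*exp(4*x)/10 + 39*exp(4*x)*sin(5*x)/10

Characteristic equation r² - 8r + 41 = 0 has discriminant (-8)² - 4·(41) = -100 < 0, so r = 4 ± 5i.
Hence u_h = C1*cos(5*x)*exp(4*x) + C2*exp(4*x)*sin(5*x).
Try u_p = A*exp(-x). Substituting into the equation and dividing by exp(-x) gives A = -1/10, so u_p = -exp(-x)/10.
General solution: u = -exp(-x)/10 + C1*cos(5*x)*exp(4*x) + C2*exp(4*x)*sin(5*x).
Apply the initial conditions: u(0) = -1/10 + C1 = -5 and u'(0) = 1/10 + 4*C1 + 5*C2 = 0. Solving gives C1 = -49/10, C2 = 39/10.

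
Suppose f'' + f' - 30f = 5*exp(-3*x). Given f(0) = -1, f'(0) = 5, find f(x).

f = -25*exp(-6*x)/33 - 5*exp(-3*x)/24 - 3*exp(5*x)/88

Characteristic equation r² + r - 30 = 0 factors as (r - 5)(r + 6) = 0, so r = 5, -6.
Hence f_h = C1*exp(5*x) + C2*exp(-6*x).
Try f_p = A*exp(-3*x). Substituting into the equation and dividing by exp(-3*x) gives A = -5/24, so f_p = -5*exp(-3*x)/24.
General solution: f = -5*exp(-3*x)/24 + C1*exp(5*x) + C2*exp(-6*x).
Apply the initial conditions: f(0) = -5/24 + C1 + C2 = -1 and f'(0) = 5/8 - 6*C2 + 5*C1 = 5. Solving gives C1 = -3/88, C2 = -25/33.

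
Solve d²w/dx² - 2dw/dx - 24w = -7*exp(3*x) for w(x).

Characteristic equation r² - 2r - 24 = 0 factors as (r - 6)(r + 4) = 0, so r = 6, -4.
Hence w_h = C1*exp(6*x) + C2*exp(-4*x).
Try w_p = A*exp(3*x). Substituting into the equation and dividing by exp(3*x) gives A = 1/3, so w_p = exp(3*x)/3.

w = exp(3*x)/3 + C1*exp(6*x) + C2*exp(-4*x)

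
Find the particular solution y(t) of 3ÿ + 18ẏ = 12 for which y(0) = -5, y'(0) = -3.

y = -101/18 + 2*t/3 + 11*exp(-6*t)/18

Divide through by 3: y'' + 6y' = 4.
Characteristic equation r² + 6r = 0 factors as (r + 6)r = 0, so r = -6, 0.
Hence y_h = C1*exp(-6*t) + C2.
Since 1 solves the homogeneous equation (r = 0 is a root of multiplicity 1), multiply the trial by t. Try y_p = A*t. Substituting into the equation and dividing by 1 gives A = 2/3, so y_p = 2*t/3.
General solution: y = C2 + 2*t/3 + C1*exp(-6*t).
Apply the initial conditions: y(0) = C1 + C2 = -5 and y'(0) = 2/3 - 6*C1 = -3. Solving gives C1 = 11/18, C2 = -101/18.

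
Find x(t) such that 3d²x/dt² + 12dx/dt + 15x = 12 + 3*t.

Divide through by 3: x'' + 4x' + 5x = 4 + t.
Characteristic equation r² + 4r + 5 = 0 has discriminant (4)² - 4·(5) = -4 < 0, so r = -2 ± i.
Hence x_h = C1*cos(t)*exp(-2*t) + C2*exp(-2*t)*sin(t).
For the particular solution try x_p = A0 + A1*t. Substituting and matching coefficients of each power of t gives A0 = 16/25, A1 = 1/5, so x_p = 16/25 + t/5.

x = 16/25 + t/5 + C1*cos(t)*exp(-2*t) + C2*exp(-2*t)*sin(t)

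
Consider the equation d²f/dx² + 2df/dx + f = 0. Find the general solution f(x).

Characteristic equation r² + 2r + 1 = 0 has discriminant (2)² - 4·(1) = 0, so r = -1 is a repeated root.
Hence f_h = (C1 + C2*x)*exp(-x).

f = C1*exp(-x) + C2*x*exp(-x)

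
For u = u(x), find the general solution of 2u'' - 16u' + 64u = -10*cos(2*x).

u = -7*cos(2*x)/52 + sin(2*x)/13 + C1*cos(4*x)*exp(4*x) + C2*exp(4*x)*sin(4*x)

Divide through by 2: u'' - 8u' + 32u = -5*cos(2*x).
Characteristic equation r² - 8r + 32 = 0 has discriminant (-8)² - 4·(32) = -64 < 0, so r = 4 ± 4i.
Hence u_h = C1*cos(4*x)*exp(4*x) + C2*exp(4*x)*sin(4*x).
Try u_p = A*cos(2*x) + B*sin(2*x). Substituting and equating the coefficients of cos(2x) and sin(2x) gives A = -7/52, B = 1/13, so u_p = -7*cos(2*x)/52 + sin(2*x)/13.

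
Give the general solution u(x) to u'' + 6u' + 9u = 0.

Characteristic equation r² + 6r + 9 = 0 has discriminant (6)² - 4·(9) = 0, so r = -3 is a repeated root.
Hence u_h = (C1 + C2*x)*exp(-3*x).

u = C1*exp(-3*x) + C2*x*exp(-3*x)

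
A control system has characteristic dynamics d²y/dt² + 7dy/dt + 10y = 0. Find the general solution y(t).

Characteristic equation r² + 7r + 10 = 0 factors as (r + 5)(r + 2) = 0, so r = -5, -2.
Hence y_h = C1*exp(-5*t) + C2*exp(-2*t).

y = C1*exp(-5*t) + C2*exp(-2*t)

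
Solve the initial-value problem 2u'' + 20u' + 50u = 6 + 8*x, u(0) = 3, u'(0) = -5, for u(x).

u = 7/125 + 4*x/25 + 368*exp(-5*x)/125 + 239*x*exp(-5*x)/25

Divide through by 2: u'' + 10u' + 25u = 3 + 4*x.
Characteristic equation r² + 10r + 25 = 0 has discriminant (10)² - 4·(25) = 0, so r = -5 is a repeated root.
Hence u_h = (C1 + C2*x)*exp(-5*x).
For the particular solution try u_p = A0 + A1*x. Substituting and matching coefficients of each power of x gives A0 = 7/125, A1 = 4/25, so u_p = 7/125 + 4*x/25.
General solution: u = 7/125 + 4*x/25 + C1*exp(-5*x) + C2*x*exp(-5*x).
Apply the initial conditions: u(0) = 7/125 + C1 = 3 and u'(0) = 4/25 + C2 - 5*C1 = -5. Solving gives C1 = 368/125, C2 = 239/25.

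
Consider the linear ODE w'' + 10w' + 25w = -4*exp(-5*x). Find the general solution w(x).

Characteristic equation r² + 10r + 25 = 0 has discriminant (10)² - 4·(25) = 0, so r = -5 is a repeated root.
Hence w_h = (C1 + C2*x)*exp(-5*x).
Since exp(-5*x) solves the homogeneous equation (r = -5 is a root of multiplicity 2), multiply the trial by x^2. Try w_p = A*x^2*exp(-5*x). Substituting into the equation and dividing by exp(-5*x) gives A = -2, so w_p = -2*x^2*exp(-5*x).

w = C1*exp(-5*x) - 2*x**2*exp(-5*x) + C2*x*exp(-5*x)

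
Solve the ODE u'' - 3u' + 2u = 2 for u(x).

u = 1 + C1*exp(x) + C2*exp(2*x)

Characteristic equation r² - 3r + 2 = 0 factors as (r - 1)(r - 2) = 0, so r = 1, 2.
Hence u_h = C1*exp(x) + C2*exp(2*x).
For the particular solution try u_p = A0. Substituting and matching coefficients of each power of x gives A0 = 1, so u_p = 1.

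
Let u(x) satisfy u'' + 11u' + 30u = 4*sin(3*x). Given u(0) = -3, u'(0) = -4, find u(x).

Characteristic equation r² + 11r + 30 = 0 factors as (r + 6)(r + 5) = 0, so r = -6, -5.
Hence u_h = C1*exp(-6*x) + C2*exp(-5*x).
Try u_p = A*cos(3*x) + B*sin(3*x). Substituting and equating the coefficients of cos(3x) and sin(3x) gives A = -22/255, B = 14/255, so u_p = -22*cos(3*x)/255 + 14*sin(3*x)/255.
General solution: u = -22*cos(3*x)/255 + 14*sin(3*x)/255 + C1*exp(-6*x) + C2*exp(-5*x).
Apply the initial conditions: u(0) = -22/255 + C1 + C2 = -3 and u'(0) = 14/85 - 6*C1 - 5*C2 = -4. Solving gives C1 = 281/15, C2 = -368/17.

u = -368*exp(-5*x)/17 - 22*cos(3*x)/255 + 14*sin(3*x)/255 + 281*exp(-6*x)/15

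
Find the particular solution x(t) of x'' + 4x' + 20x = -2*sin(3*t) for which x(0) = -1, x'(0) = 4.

Characteristic equation r² + 4r + 20 = 0 has discriminant (4)² - 4·(20) = -64 < 0, so r = -2 ± 4i.
Hence x_h = C1*cos(4*t)*exp(-2*t) + C2*exp(-2*t)*sin(4*t).
Try x_p = A*cos(3*t) + B*sin(3*t). Substituting and equating the coefficients of cos(3t) and sin(3t) gives A = 24/265, B = -22/265, so x_p = -22*sin(3*t)/265 + 24*cos(3*t)/265.
General solution: x = -22*sin(3*t)/265 + 24*cos(3*t)/265 + C1*cos(4*t)*exp(-2*t) + C2*exp(-2*t)*sin(4*t).
Apply the initial conditions: x(0) = 24/265 + C1 = -1 and x'(0) = -66/265 - 2*C1 + 4*C2 = 4. Solving gives C1 = -289/265, C2 = 137/265.

x = -22*sin(3*t)/265 + 24*cos(3*t)/265 - 289*cos(4*t)*exp(-2*t)/265 + 137*exp(-2*t)*sin(4*t)/265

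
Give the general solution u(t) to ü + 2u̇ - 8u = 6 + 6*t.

u = -15/16 - 3*t/4 + C1*exp(-4*t) + C2*exp(2*t)

Characteristic equation r² + 2r - 8 = 0 factors as (r + 4)(r - 2) = 0, so r = -4, 2.
Hence u_h = C1*exp(-4*t) + C2*exp(2*t).
For the particular solution try u_p = A0 + A1*t. Substituting and matching coefficients of each power of t gives A0 = -15/16, A1 = -3/4, so u_p = -15/16 - 3*t/4.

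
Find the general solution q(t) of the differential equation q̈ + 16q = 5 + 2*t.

q = 5/16 + t/8 + C1*cos(4*t) + C2*sin(4*t)

Characteristic equation r² + 16 = 0 has discriminant (0)² - 4·(16) = -64 < 0, so r = ± 4i.
Hence q_h = C1*cos(4*t) + C2*sin(4*t).
For the particular solution try q_p = A0 + A1*t. Substituting and matching coefficients of each power of t gives A0 = 5/16, A1 = 1/8, so q_p = 5/16 + t/8.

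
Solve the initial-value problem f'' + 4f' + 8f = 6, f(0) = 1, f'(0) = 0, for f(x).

f = 3/4 + cos(2*x)*exp(-2*x)/4 + exp(-2*x)*sin(2*x)/4

Characteristic equation r² + 4r + 8 = 0 has discriminant (4)² - 4·(8) = -16 < 0, so r = -2 ± 2i.
Hence f_h = C1*cos(2*x)*exp(-2*x) + C2*exp(-2*x)*sin(2*x).
For the particular solution try f_p = A0. Substituting and matching coefficients of each power of x gives A0 = 3/4, so f_p = 3/4.
General solution: f = 3/4 + C1*cos(2*x)*exp(-2*x) + C2*exp(-2*x)*sin(2*x).
Apply the initial conditions: f(0) = 3/4 + C1 = 1 and f'(0) = -2*C1 + 2*C2 = 0. Solving gives C1 = 1/4, C2 = 1/4.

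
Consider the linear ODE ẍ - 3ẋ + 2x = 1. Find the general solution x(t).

x = 1/2 + C1*exp(t) + C2*exp(2*t)

Characteristic equation r² - 3r + 2 = 0 factors as (r - 1)(r - 2) = 0, so r = 1, 2.
Hence x_h = C1*exp(t) + C2*exp(2*t).
For the particular solution try x_p = A0. Substituting and matching coefficients of each power of t gives A0 = 1/2, so x_p = 1/2.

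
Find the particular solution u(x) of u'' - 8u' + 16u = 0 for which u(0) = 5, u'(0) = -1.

Characteristic equation r² - 8r + 16 = 0 has discriminant (-8)² - 4·(16) = 0, so r = 4 is a repeated root.
Hence u_h = (C1 + C2*x)*exp(4*x).
Apply the initial conditions: u(0) = C1 = 5 and u'(0) = C2 + 4*C1 = -1. Solving gives C1 = 5, C2 = -21.

u = 5*exp(4*x) - 21*x*exp(4*x)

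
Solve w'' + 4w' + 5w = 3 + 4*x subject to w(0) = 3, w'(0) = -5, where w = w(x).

w = -1/25 + 4*x/5 + 7*exp(-2*x)*sin(x)/25 + 76*cos(x)*exp(-2*x)/25

Characteristic equation r² + 4r + 5 = 0 has discriminant (4)² - 4·(5) = -4 < 0, so r = -2 ± i.
Hence w_h = C1*cos(x)*exp(-2*x) + C2*exp(-2*x)*sin(x).
For the particular solution try w_p = A0 + A1*x. Substituting and matching coefficients of each power of x gives A0 = -1/25, A1 = 4/5, so w_p = -1/25 + 4*x/5.
General solution: w = -1/25 + 4*x/5 + C1*cos(x)*exp(-2*x) + C2*exp(-2*x)*sin(x).
Apply the initial conditions: w(0) = -1/25 + C1 = 3 and w'(0) = 4/5 + C2 - 2*C1 = -5. Solving gives C1 = 76/25, C2 = 7/25.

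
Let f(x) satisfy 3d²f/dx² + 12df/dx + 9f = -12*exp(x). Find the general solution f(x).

Divide through by 3: f'' + 4f' + 3f = -4*exp(x).
Characteristic equation r² + 4r + 3 = 0 factors as (r + 3)(r + 1) = 0, so r = -3, -1.
Hence f_h = C1*exp(-3*x) + C2*exp(-x).
Try f_p = A*exp(x). Substituting into the equation and dividing by exp(x) gives A = -1/2, so f_p = -exp(x)/2.

f = -exp(x)/2 + C1*exp(-3*x) + C2*exp(-x)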